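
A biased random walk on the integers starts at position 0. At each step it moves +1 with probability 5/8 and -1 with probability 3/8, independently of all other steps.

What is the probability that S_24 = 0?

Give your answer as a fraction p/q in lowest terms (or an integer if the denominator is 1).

To be at 0 after 24 steps: need exactly 12 steps of +1 and 12 of -1.
Number of such sequences: C(24,12) = 2704156
Each has probability (5/8)^12 · (3/8)^12 = 129746337890625/4722366482869645213696
P = 2704156 · 129746337890625/4722366482869645213696 = 87713584521240234375/1180591620717411303424

Answer: 87713584521240234375/1180591620717411303424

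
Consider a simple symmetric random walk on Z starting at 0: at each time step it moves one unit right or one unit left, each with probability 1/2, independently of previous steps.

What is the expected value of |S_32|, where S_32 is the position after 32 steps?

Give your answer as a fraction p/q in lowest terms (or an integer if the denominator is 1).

Answer: 300540195/67108864

Derivation:
S_32 takes values m ≡ 0 (mod 2) with |m| ≤ 32; P(S_32=m) = C(32,(32+m)/2)/2^32.
Total paths: 2^32 = 4294967296
Distribution: P(S=-32)=1/4294967296, P(S=-30)=32/4294967296, P(S=-28)=496/4294967296, P(S=-26)=4960/4294967296, P(S=-24)=35960/4294967296, P(S=-22)=201376/4294967296, P(S=-20)=906192/4294967296, P(S=-18)=3365856/4294967296, P(S=-16)=10518300/4294967296, P(S=-14)=28048800/4294967296, P(S=-12)=64512240/4294967296, P(S=-10)=129024480/4294967296, P(S=-8)=225792840/4294967296, P(S=-6)=347373600/4294967296, P(S=-4)=471435600/4294967296, P(S=-2)=565722720/4294967296, P(S=0)=601080390/4294967296, P(S=2)=565722720/4294967296, P(S=4)=471435600/4294967296, P(S=6)=347373600/4294967296, P(S=8)=225792840/4294967296, P(S=10)=129024480/4294967296, P(S=12)=64512240/4294967296, P(S=14)=28048800/4294967296, P(S=16)=10518300/4294967296, P(S=18)=3365856/4294967296, P(S=20)=906192/4294967296, P(S=22)=201376/4294967296, P(S=24)=35960/4294967296, P(S=26)=4960/4294967296, P(S=28)=496/4294967296, P(S=30)=32/4294967296, P(S=32)=1/4294967296
E[|S_32|] = Σ_m |m|·P(S_32=m) = 19234572480/4294967296 = 300540195/67108864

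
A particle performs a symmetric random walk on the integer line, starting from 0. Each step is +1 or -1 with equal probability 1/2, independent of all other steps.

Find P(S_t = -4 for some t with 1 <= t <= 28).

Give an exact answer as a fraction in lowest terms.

Answer: 123012781/268435456

Derivation:
Count via complement. Let g(t,s) = #length-t paths at position s with S_1..S_t all ≠ -4.
g(t,s) = g(t-1,s-1) + g(t-1,s+1) for s ≠ -4; g(t,-4) = 0.
t=0: g(0,0)=1
t=1: g(1,-1)=1 g(1,1)=1
t=2: g(2,-2)=1 g(2,0)=2 g(2,2)=1
t=3: g(3,-3)=1 g(3,-1)=3 g(3,1)=3 g(3,3)=1
t=4: g(4,-2)=4 g(4,0)=6 g(4,2)=4 g(4,4)=1
t=5: g(5,-3)=4 g(5,-1)=10 g(5,1)=10 g(5,3)=5 g(5,5)=1
t=6: g(6,-2)=14 g(6,0)=20 g(6,2)=15 g(6,4)=6 g(6,6)=1
t=7: g(7,-3)=14 g(7,-1)=34 g(7,1)=35 g(7,3)=21 g(7,5)=7 g(7,7)=1
t=8: g(8,-2)=48 g(8,0)=69 g(8,2)=56 g(8,4)=28 g(8,6)=8 g(8,8)=1
t=9: g(9,-3)=48 g(9,-1)=117 g(9,1)=125 g(9,3)=84 g(9,5)=36 g(9,7)=9 g(9,9)=1
t=10: g(10,-2)=165 g(10,0)=242 g(10,2)=209 g(10,4)=120 g(10,6)=45 g(10,8)=10 g(10,10)=1
t=11: g(11,-3)=165 g(11,-1)=407 g(11,1)=451 g(11,3)=329 g(11,5)=165 g(11,7)=55 g(11,9)=11 g(11,11)=1
t=12: g(12,-2)=572 g(12,0)=858 g(12,2)=780 g(12,4)=494 g(12,6)=220 g(12,8)=66 g(12,10)=12 g(12,12)=1
t=13: g(13,-3)=572 g(13,-1)=1430 g(13,1)=1638 g(13,3)=1274 g(13,5)=714 g(13,7)=286 g(13,9)=78 g(13,11)=13 g(13,13)=1
t=14: g(14,-2)=2002 g(14,0)=3068 g(14,2)=2912 g(14,4)=1988 g(14,6)=1000 g(14,8)=364 g(14,10)=91 g(14,12)=14 g(14,14)=1
t=15: g(15,-3)=2002 g(15,-1)=5070 g(15,1)=5980 g(15,3)=4900 g(15,5)=2988 g(15,7)=1364 g(15,9)=455 g(15,11)=105 g(15,13)=15 g(15,15)=1
t=16: g(16,-2)=7072 g(16,0)=11050 g(16,2)=10880 g(16,4)=7888 g(16,6)=4352 g(16,8)=1819 g(16,10)=560 g(16,12)=120 g(16,14)=16 g(16,16)=1
t=17: g(17,-3)=7072 g(17,-1)=18122 g(17,1)=21930 g(17,3)=18768 g(17,5)=12240 g(17,7)=6171 g(17,9)=2379 g(17,11)=680 g(17,13)=136 g(17,15)=17 g(17,17)=1
t=18: g(18,-2)=25194 g(18,0)=40052 g(18,2)=40698 g(18,4)=31008 g(18,6)=18411 g(18,8)=8550 g(18,10)=3059 g(18,12)=816 g(18,14)=153 g(18,16)=18 g(18,18)=1
t=19: g(19,-3)=25194 g(19,-1)=65246 g(19,1)=80750 g(19,3)=71706 g(19,5)=49419 g(19,7)=26961 g(19,9)=11609 g(19,11)=3875 g(19,13)=969 g(19,15)=171 g(19,17)=19 g(19,19)=1
t=20: g(20,-2)=90440 g(20,0)=145996 g(20,2)=152456 g(20,4)=121125 g(20,6)=76380 g(20,8)=38570 g(20,10)=15484 g(20,12)=4844 g(20,14)=1140 g(20,16)=190 g(20,18)=20 g(20,20)=1
t=21: g(21,-3)=90440 g(21,-1)=236436 g(21,1)=298452 g(21,3)=273581 g(21,5)=197505 g(21,7)=114950 g(21,9)=54054 g(21,11)=20328 g(21,13)=5984 g(21,15)=1330 g(21,17)=210 g(21,19)=21 g(21,21)=1
t=22: g(22,-2)=326876 g(22,0)=534888 g(22,2)=572033 g(22,4)=471086 g(22,6)=312455 g(22,8)=169004 g(22,10)=74382 g(22,12)=26312 g(22,14)=7314 g(22,16)=1540 g(22,18)=231 g(22,20)=22 g(22,22)=1
t=23: g(23,-3)=326876 g(23,-1)=861764 g(23,1)=1106921 g(23,3)=1043119 g(23,5)=783541 g(23,7)=481459 g(23,9)=243386 g(23,11)=100694 g(23,13)=33626 g(23,15)=8854 g(23,17)=1771 g(23,19)=253 g(23,21)=23 g(23,23)=1
t=24: g(24,-2)=1188640 g(24,0)=1968685 g(24,2)=2150040 g(24,4)=1826660 g(24,6)=1265000 g(24,8)=724845 g(24,10)=344080 g(24,12)=134320 g(24,14)=42480 g(24,16)=10625 g(24,18)=2024 g(24,20)=276 g(24,22)=24 g(24,24)=1
t=25: g(25,-3)=1188640 g(25,-1)=3157325 g(25,1)=4118725 g(25,3)=3976700 g(25,5)=3091660 g(25,7)=1989845 g(25,9)=1068925 g(25,11)=478400 g(25,13)=176800 g(25,15)=53105 g(25,17)=12649 g(25,19)=2300 g(25,21)=300 g(25,23)=25 g(25,25)=1
t=26: g(26,-2)=4345965 g(26,0)=7276050 g(26,2)=8095425 g(26,4)=7068360 g(26,6)=5081505 g(26,8)=3058770 g(26,10)=1547325 g(26,12)=655200 g(26,14)=229905 g(26,16)=65754 g(26,18)=14949 g(26,20)=2600 g(26,22)=325 g(26,24)=26 g(26,26)=1
t=27: g(27,-3)=4345965 g(27,-1)=11622015 g(27,1)=15371475 g(27,3)=15163785 g(27,5)=12149865 g(27,7)=8140275 g(27,9)=4606095 g(27,11)=2202525 g(27,13)=885105 g(27,15)=295659 g(27,17)=80703 g(27,19)=17549 g(27,21)=2925 g(27,23)=351 g(27,25)=27 g(27,27)=1
t=28: g(28,-2)=15967980 g(28,0)=26993490 g(28,2)=30535260 g(28,4)=27313650 g(28,6)=20290140 g(28,8)=12746370 g(28,10)=6808620 g(28,12)=3087630 g(28,14)=1180764 g(28,16)=376362 g(28,18)=98252 g(28,20)=20474 g(28,22)=3276 g(28,24)=378 g(28,26)=28 g(28,28)=1
Paths never hitting -4: Σ_s g(28,s) = 145422675
Paths hitting -4: 2^28 - 145422675 = 123012781
P = 123012781/268435456 = 123012781/268435456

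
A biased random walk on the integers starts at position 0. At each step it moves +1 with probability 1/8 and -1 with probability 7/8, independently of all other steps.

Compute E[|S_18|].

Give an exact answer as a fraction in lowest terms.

S_18 takes values m ≡ 0 (mod 2) with |m| ≤ 18; P(S_18=m) = C(18,(18+m)/2) · (1/8)^((18+m)/2) · (7/8)^((18-m)/2).
Distribution: P(S=-18)=1628413597910449/18014398509481984, P(S=-16)=2093674625884863/9007199254740992, P(S=-14)=5084638377148953/18014398509481984, P(S=-12)=242125637007093/1125899906842624, P(S=-10)=518840650729485/4503599627370496, P(S=-8)=103768130145897/2251799813685248, P(S=-6)=64237413899841/4503599627370496, P(S=-4)=3932902891827/1125899906842624, P(S=-2)=6180275972871/9007199254740992, P(S=0)=490498093085/4503599627370496, P(S=2)=126128081079/9007199254740992, P(S=4)=1638027027/1125899906842624, P(S=6)=546009009/4503599627370496, P(S=8)=18000297/2251799813685248, P(S=10)=1836765/4503599627370496, P(S=12)=17493/1125899906842624, P(S=14)=7497/18014398509481984, P(S=16)=63/9007199254740992, P(S=18)=1/18014398509481984
E[|S_18|] = Σ_m |m|·P(S_18=m) = 30399453404557227/2251799813685248

Answer: 30399453404557227/2251799813685248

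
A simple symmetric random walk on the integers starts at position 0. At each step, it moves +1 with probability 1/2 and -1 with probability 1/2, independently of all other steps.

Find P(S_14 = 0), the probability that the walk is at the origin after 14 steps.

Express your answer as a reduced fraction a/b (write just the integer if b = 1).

Answer: 429/2048

Derivation:
To return to 0 after 14 steps: need exactly 7 steps of +1 and 7 of -1.
Favorable paths: C(14,7) = 3432
Total paths: 2^14 = 16384
P = 3432/16384 = 429/2048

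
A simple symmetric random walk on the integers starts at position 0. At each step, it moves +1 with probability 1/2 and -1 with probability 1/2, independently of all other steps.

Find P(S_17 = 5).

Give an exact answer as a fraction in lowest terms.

To reach position 5 after 17 steps: need 11 steps of +1 and 6 of -1.
Favorable paths: C(17,11) = 12376
Total paths: 2^17 = 131072
P = 12376/131072 = 1547/16384

Answer: 1547/16384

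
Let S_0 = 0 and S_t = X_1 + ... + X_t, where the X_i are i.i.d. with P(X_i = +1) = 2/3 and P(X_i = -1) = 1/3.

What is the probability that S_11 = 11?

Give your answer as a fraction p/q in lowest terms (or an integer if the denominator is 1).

Answer: 2048/177147

Derivation:
To reach position 11 after 11 steps: need 11 steps of +1 and 0 steps of -1.
Number of such sequences: C(11,11) = 1
Each has probability (2/3)^11 · (1/3)^0 = 2048/177147
P = 1 · 2048/177147 = 2048/177147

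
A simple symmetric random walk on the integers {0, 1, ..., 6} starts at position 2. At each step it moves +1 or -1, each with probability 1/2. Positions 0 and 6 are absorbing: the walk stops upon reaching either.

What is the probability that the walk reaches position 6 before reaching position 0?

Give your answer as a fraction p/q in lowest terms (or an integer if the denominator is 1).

Symmetric walk (p = 1/2): the harmonic-function argument gives P(hit 6 before 0 | start at 2) = a/N.
P = 2/6 = 1/3

Answer: 1/3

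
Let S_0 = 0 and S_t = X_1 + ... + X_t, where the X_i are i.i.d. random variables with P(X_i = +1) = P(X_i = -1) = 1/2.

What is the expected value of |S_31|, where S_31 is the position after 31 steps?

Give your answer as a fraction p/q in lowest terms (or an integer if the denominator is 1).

S_31 takes values m ≡ 1 (mod 2) with |m| ≤ 31; P(S_31=m) = C(31,(31+m)/2)/2^31.
Total paths: 2^31 = 2147483648
Distribution: P(S=-31)=1/2147483648, P(S=-29)=31/2147483648, P(S=-27)=465/2147483648, P(S=-25)=4495/2147483648, P(S=-23)=31465/2147483648, P(S=-21)=169911/2147483648, P(S=-19)=736281/2147483648, P(S=-17)=2629575/2147483648, P(S=-15)=7888725/2147483648, P(S=-13)=20160075/2147483648, P(S=-11)=44352165/2147483648, P(S=-9)=84672315/2147483648, P(S=-7)=141120525/2147483648, P(S=-5)=206253075/2147483648, P(S=-3)=265182525/2147483648, P(S=-1)=300540195/2147483648, P(S=1)=300540195/2147483648, P(S=3)=265182525/2147483648, P(S=5)=206253075/2147483648, P(S=7)=141120525/2147483648, P(S=9)=84672315/2147483648, P(S=11)=44352165/2147483648, P(S=13)=20160075/2147483648, P(S=15)=7888725/2147483648, P(S=17)=2629575/2147483648, P(S=19)=736281/2147483648, P(S=21)=169911/2147483648, P(S=23)=31465/2147483648, P(S=25)=4495/2147483648, P(S=27)=465/2147483648, P(S=29)=31/2147483648, P(S=31)=1/2147483648
E[|S_31|] = Σ_m |m|·P(S_31=m) = 9617286240/2147483648 = 300540195/67108864

Answer: 300540195/67108864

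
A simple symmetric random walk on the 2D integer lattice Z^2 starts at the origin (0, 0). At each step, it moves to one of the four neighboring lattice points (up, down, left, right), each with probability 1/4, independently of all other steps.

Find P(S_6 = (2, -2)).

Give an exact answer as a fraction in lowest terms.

Answer: 15/512

Derivation:
Let h be the number of horizontal steps (so 6-h are vertical). To end at (2,-2) need (h+2)/2 right-steps and ((6-h)-2)/2 up-steps.
Sum over h with 2 ≤ h ≤ 4, h ≡ 0 (mod 2), 6-h ≡ 0 (mod 2):
h=2: C(6,2)·C(2,2)·C(4,1) = 15·1·4 = 60
h=4: C(6,4)·C(4,3)·C(2,0) = 15·4·1 = 60
Total favorable: 120
Total paths: 4^6 = 4096
P = 120/4096 = 15/512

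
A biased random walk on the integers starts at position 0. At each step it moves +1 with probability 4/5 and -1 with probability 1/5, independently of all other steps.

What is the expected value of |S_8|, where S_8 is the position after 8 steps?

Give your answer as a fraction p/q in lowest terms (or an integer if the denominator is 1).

Answer: 378664/78125

Derivation:
S_8 takes values m ≡ 0 (mod 2) with |m| ≤ 8; P(S_8=m) = C(8,(8+m)/2) · (4/5)^((8+m)/2) · (1/5)^((8-m)/2).
Distribution: P(S=-8)=1/390625, P(S=-6)=32/390625, P(S=-4)=448/390625, P(S=-2)=3584/390625, P(S=0)=3584/78125, P(S=2)=57344/390625, P(S=4)=114688/390625, P(S=6)=131072/390625, P(S=8)=65536/390625
E[|S_8|] = Σ_m |m|·P(S_8=m) = 378664/78125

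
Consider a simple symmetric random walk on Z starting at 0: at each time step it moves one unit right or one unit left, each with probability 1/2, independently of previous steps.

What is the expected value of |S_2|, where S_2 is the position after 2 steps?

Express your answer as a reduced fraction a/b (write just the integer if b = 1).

S_2 takes values m ≡ 0 (mod 2) with |m| ≤ 2; P(S_2=m) = C(2,(2+m)/2)/2^2.
Total paths: 2^2 = 4
Distribution: P(S=-2)=1/4, P(S=0)=2/4, P(S=2)=1/4
E[|S_2|] = Σ_m |m|·P(S_2=m) = 4/4 = 1

Answer: 1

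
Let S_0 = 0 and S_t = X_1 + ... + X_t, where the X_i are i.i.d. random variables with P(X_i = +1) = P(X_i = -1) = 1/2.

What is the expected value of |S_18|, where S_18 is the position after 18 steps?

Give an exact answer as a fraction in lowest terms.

S_18 takes values m ≡ 0 (mod 2) with |m| ≤ 18; P(S_18=m) = C(18,(18+m)/2)/2^18.
Total paths: 2^18 = 262144
Distribution: P(S=-18)=1/262144, P(S=-16)=18/262144, P(S=-14)=153/262144, P(S=-12)=816/262144, P(S=-10)=3060/262144, P(S=-8)=8568/262144, P(S=-6)=18564/262144, P(S=-4)=31824/262144, P(S=-2)=43758/262144, P(S=0)=48620/262144, P(S=2)=43758/262144, P(S=4)=31824/262144, P(S=6)=18564/262144, P(S=8)=8568/262144, P(S=10)=3060/262144, P(S=12)=816/262144, P(S=14)=153/262144, P(S=16)=18/262144, P(S=18)=1/262144
E[|S_18|] = Σ_m |m|·P(S_18=m) = 875160/262144 = 109395/32768

Answer: 109395/32768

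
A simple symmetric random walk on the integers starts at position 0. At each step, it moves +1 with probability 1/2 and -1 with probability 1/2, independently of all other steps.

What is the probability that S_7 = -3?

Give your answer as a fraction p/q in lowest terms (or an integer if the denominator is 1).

To reach position -3 after 7 steps: need 2 steps of +1 and 5 of -1.
Favorable paths: C(7,2) = 21
Total paths: 2^7 = 128
P = 21/128 = 21/128

Answer: 21/128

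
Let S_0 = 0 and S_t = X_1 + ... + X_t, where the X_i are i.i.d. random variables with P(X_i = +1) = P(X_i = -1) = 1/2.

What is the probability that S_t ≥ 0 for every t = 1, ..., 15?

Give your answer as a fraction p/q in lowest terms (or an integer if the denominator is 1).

Answer: 6435/32768

Derivation:
Let f(t,s) = #length-t paths at position s with S_1..S_t all ≥ 0.
f(t,s) = f(t-1,s-1) + f(t-1,s+1) for s ≥ 0; f(t,s) = 0 for s < 0.
t=0: f(0,0)=1
t=1: f(1,1)=1
t=2: f(2,0)=1 f(2,2)=1
t=3: f(3,1)=2 f(3,3)=1
t=4: f(4,0)=2 f(4,2)=3 f(4,4)=1
t=5: f(5,1)=5 f(5,3)=4 f(5,5)=1
t=6: f(6,0)=5 f(6,2)=9 f(6,4)=5 f(6,6)=1
t=7: f(7,1)=14 f(7,3)=14 f(7,5)=6 f(7,7)=1
t=8: f(8,0)=14 f(8,2)=28 f(8,4)=20 f(8,6)=7 f(8,8)=1
t=9: f(9,1)=42 f(9,3)=48 f(9,5)=27 f(9,7)=8 f(9,9)=1
t=10: f(10,0)=42 f(10,2)=90 f(10,4)=75 f(10,6)=35 f(10,8)=9 f(10,10)=1
t=11: f(11,1)=132 f(11,3)=165 f(11,5)=110 f(11,7)=44 f(11,9)=10 f(11,11)=1
t=12: f(12,0)=132 f(12,2)=297 f(12,4)=275 f(12,6)=154 f(12,8)=54 f(12,10)=11 f(12,12)=1
t=13: f(13,1)=429 f(13,3)=572 f(13,5)=429 f(13,7)=208 f(13,9)=65 f(13,11)=12 f(13,13)=1
t=14: f(14,0)=429 f(14,2)=1001 f(14,4)=1001 f(14,6)=637 f(14,8)=273 f(14,10)=77 f(14,12)=13 f(14,14)=1
t=15: f(15,1)=1430 f(15,3)=2002 f(15,5)=1638 f(15,7)=910 f(15,9)=350 f(15,11)=90 f(15,13)=14 f(15,15)=1
Σ_s f(15,s) = 6435
P = 6435/32768 = 6435/32768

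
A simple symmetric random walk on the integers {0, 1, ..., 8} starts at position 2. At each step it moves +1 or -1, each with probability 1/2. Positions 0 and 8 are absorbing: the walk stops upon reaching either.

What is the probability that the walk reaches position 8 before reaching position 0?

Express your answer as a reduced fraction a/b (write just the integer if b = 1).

Symmetric walk (p = 1/2): the harmonic-function argument gives P(hit 8 before 0 | start at 2) = a/N.
P = 2/8 = 1/4

Answer: 1/4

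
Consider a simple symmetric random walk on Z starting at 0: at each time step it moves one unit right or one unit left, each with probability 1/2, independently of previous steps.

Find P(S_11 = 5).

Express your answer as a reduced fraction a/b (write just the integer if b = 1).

Answer: 165/2048

Derivation:
To reach position 5 after 11 steps: need 8 steps of +1 and 3 of -1.
Favorable paths: C(11,8) = 165
Total paths: 2^11 = 2048
P = 165/2048 = 165/2048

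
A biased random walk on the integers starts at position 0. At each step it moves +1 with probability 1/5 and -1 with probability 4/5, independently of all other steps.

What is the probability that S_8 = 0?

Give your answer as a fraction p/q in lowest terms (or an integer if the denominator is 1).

To be at 0 after 8 steps: need exactly 4 steps of +1 and 4 of -1.
Number of such sequences: C(8,4) = 70
Each has probability (1/5)^4 · (4/5)^4 = 256/390625
P = 70 · 256/390625 = 3584/78125

Answer: 3584/78125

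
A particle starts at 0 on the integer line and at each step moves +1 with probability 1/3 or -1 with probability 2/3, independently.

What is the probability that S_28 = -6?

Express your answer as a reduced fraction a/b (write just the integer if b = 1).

Answer: 104246804480/847288609443

Derivation:
To reach position -6 after 28 steps: need 11 steps of +1 and 17 steps of -1.
Number of such sequences: C(28,11) = 21474180
Each has probability (1/3)^11 · (2/3)^17 = 131072/22876792454961
P = 21474180 · 131072/22876792454961 = 104246804480/847288609443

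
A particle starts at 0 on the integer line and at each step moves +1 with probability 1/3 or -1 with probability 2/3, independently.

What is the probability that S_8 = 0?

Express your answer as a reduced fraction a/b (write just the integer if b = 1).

To be at 0 after 8 steps: need exactly 4 steps of +1 and 4 of -1.
Number of such sequences: C(8,4) = 70
Each has probability (1/3)^4 · (2/3)^4 = 16/6561
P = 70 · 16/6561 = 1120/6561

Answer: 1120/6561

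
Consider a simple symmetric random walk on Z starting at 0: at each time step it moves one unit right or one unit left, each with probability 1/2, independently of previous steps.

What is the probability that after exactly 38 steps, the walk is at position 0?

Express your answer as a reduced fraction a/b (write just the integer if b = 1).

To return to 0 after 38 steps: need exactly 19 steps of +1 and 19 of -1.
Favorable paths: C(38,19) = 35345263800
Total paths: 2^38 = 274877906944
P = 35345263800/274877906944 = 4418157975/34359738368

Answer: 4418157975/34359738368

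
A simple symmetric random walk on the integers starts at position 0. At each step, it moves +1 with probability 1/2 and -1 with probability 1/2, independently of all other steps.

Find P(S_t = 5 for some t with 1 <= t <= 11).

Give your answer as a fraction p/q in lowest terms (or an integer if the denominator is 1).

Answer: 299/2048

Derivation:
Count via complement. Let g(t,s) = #length-t paths at position s with S_1..S_t all ≠ 5.
g(t,s) = g(t-1,s-1) + g(t-1,s+1) for s ≠ 5; g(t,5) = 0.
t=0: g(0,0)=1
t=1: g(1,-1)=1 g(1,1)=1
t=2: g(2,-2)=1 g(2,0)=2 g(2,2)=1
t=3: g(3,-3)=1 g(3,-1)=3 g(3,1)=3 g(3,3)=1
t=4: g(4,-4)=1 g(4,-2)=4 g(4,0)=6 g(4,2)=4 g(4,4)=1
t=5: g(5,-5)=1 g(5,-3)=5 g(5,-1)=10 g(5,1)=10 g(5,3)=5
t=6: g(6,-6)=1 g(6,-4)=6 g(6,-2)=15 g(6,0)=20 g(6,2)=15 g(6,4)=5
t=7: g(7,-7)=1 g(7,-5)=7 g(7,-3)=21 g(7,-1)=35 g(7,1)=35 g(7,3)=20
t=8: g(8,-8)=1 g(8,-6)=8 g(8,-4)=28 g(8,-2)=56 g(8,0)=70 g(8,2)=55 g(8,4)=20
t=9: g(9,-9)=1 g(9,-7)=9 g(9,-5)=36 g(9,-3)=84 g(9,-1)=126 g(9,1)=125 g(9,3)=75
t=10: g(10,-10)=1 g(10,-8)=10 g(10,-6)=45 g(10,-4)=120 g(10,-2)=210 g(10,0)=251 g(10,2)=200 g(10,4)=75
t=11: g(11,-11)=1 g(11,-9)=11 g(11,-7)=55 g(11,-5)=165 g(11,-3)=330 g(11,-1)=461 g(11,1)=451 g(11,3)=275
Paths never hitting 5: Σ_s g(11,s) = 1749
Paths hitting 5: 2^11 - 1749 = 299
P = 299/2048 = 299/2048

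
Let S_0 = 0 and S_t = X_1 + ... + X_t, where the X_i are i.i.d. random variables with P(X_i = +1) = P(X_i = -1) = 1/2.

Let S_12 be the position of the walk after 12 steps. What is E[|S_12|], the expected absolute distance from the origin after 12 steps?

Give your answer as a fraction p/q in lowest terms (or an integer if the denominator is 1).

Answer: 693/256

Derivation:
S_12 takes values m ≡ 0 (mod 2) with |m| ≤ 12; P(S_12=m) = C(12,(12+m)/2)/2^12.
Total paths: 2^12 = 4096
Distribution: P(S=-12)=1/4096, P(S=-10)=12/4096, P(S=-8)=66/4096, P(S=-6)=220/4096, P(S=-4)=495/4096, P(S=-2)=792/4096, P(S=0)=924/4096, P(S=2)=792/4096, P(S=4)=495/4096, P(S=6)=220/4096, P(S=8)=66/4096, P(S=10)=12/4096, P(S=12)=1/4096
E[|S_12|] = Σ_m |m|·P(S_12=m) = 11088/4096 = 693/256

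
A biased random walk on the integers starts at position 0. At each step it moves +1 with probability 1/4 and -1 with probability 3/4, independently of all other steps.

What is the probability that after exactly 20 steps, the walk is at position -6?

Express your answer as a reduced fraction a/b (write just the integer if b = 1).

Answer: 7724494935/68719476736

Derivation:
To reach position -6 after 20 steps: need 7 steps of +1 and 13 steps of -1.
Number of such sequences: C(20,7) = 77520
Each has probability (1/4)^7 · (3/4)^13 = 1594323/1099511627776
P = 77520 · 1594323/1099511627776 = 7724494935/68719476736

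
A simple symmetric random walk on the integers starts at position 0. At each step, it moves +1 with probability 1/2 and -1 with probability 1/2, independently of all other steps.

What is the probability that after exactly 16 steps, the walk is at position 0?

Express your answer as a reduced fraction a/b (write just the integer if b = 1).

To return to 0 after 16 steps: need exactly 8 steps of +1 and 8 of -1.
Favorable paths: C(16,8) = 12870
Total paths: 2^16 = 65536
P = 12870/65536 = 6435/32768

Answer: 6435/32768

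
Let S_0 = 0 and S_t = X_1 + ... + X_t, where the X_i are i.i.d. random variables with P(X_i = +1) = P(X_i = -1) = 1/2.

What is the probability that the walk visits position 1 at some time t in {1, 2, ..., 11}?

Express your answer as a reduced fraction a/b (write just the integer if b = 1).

Answer: 793/1024

Derivation:
Count via complement. Let g(t,s) = #length-t paths at position s with S_1..S_t all ≠ 1.
g(t,s) = g(t-1,s-1) + g(t-1,s+1) for s ≠ 1; g(t,1) = 0.
t=0: g(0,0)=1
t=1: g(1,-1)=1
t=2: g(2,-2)=1 g(2,0)=1
t=3: g(3,-3)=1 g(3,-1)=2
t=4: g(4,-4)=1 g(4,-2)=3 g(4,0)=2
t=5: g(5,-5)=1 g(5,-3)=4 g(5,-1)=5
t=6: g(6,-6)=1 g(6,-4)=5 g(6,-2)=9 g(6,0)=5
t=7: g(7,-7)=1 g(7,-5)=6 g(7,-3)=14 g(7,-1)=14
t=8: g(8,-8)=1 g(8,-6)=7 g(8,-4)=20 g(8,-2)=28 g(8,0)=14
t=9: g(9,-9)=1 g(9,-7)=8 g(9,-5)=27 g(9,-3)=48 g(9,-1)=42
t=10: g(10,-10)=1 g(10,-8)=9 g(10,-6)=35 g(10,-4)=75 g(10,-2)=90 g(10,0)=42
t=11: g(11,-11)=1 g(11,-9)=10 g(11,-7)=44 g(11,-5)=110 g(11,-3)=165 g(11,-1)=132
Paths never hitting 1: Σ_s g(11,s) = 462
Paths hitting 1: 2^11 - 462 = 1586
P = 1586/2048 = 793/1024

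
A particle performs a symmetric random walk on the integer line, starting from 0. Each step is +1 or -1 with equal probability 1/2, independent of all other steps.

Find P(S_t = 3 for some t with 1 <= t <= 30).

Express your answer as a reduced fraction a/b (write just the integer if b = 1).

Answer: 313889477/536870912

Derivation:
Count via complement. Let g(t,s) = #length-t paths at position s with S_1..S_t all ≠ 3.
g(t,s) = g(t-1,s-1) + g(t-1,s+1) for s ≠ 3; g(t,3) = 0.
t=0: g(0,0)=1
t=1: g(1,-1)=1 g(1,1)=1
t=2: g(2,-2)=1 g(2,0)=2 g(2,2)=1
t=3: g(3,-3)=1 g(3,-1)=3 g(3,1)=3
t=4: g(4,-4)=1 g(4,-2)=4 g(4,0)=6 g(4,2)=3
t=5: g(5,-5)=1 g(5,-3)=5 g(5,-1)=10 g(5,1)=9
t=6: g(6,-6)=1 g(6,-4)=6 g(6,-2)=15 g(6,0)=19 g(6,2)=9
t=7: g(7,-7)=1 g(7,-5)=7 g(7,-3)=21 g(7,-1)=34 g(7,1)=28
t=8: g(8,-8)=1 g(8,-6)=8 g(8,-4)=28 g(8,-2)=55 g(8,0)=62 g(8,2)=28
t=9: g(9,-9)=1 g(9,-7)=9 g(9,-5)=36 g(9,-3)=83 g(9,-1)=117 g(9,1)=90
t=10: g(10,-10)=1 g(10,-8)=10 g(10,-6)=45 g(10,-4)=119 g(10,-2)=200 g(10,0)=207 g(10,2)=90
t=11: g(11,-11)=1 g(11,-9)=11 g(11,-7)=55 g(11,-5)=164 g(11,-3)=319 g(11,-1)=407 g(11,1)=297
t=12: g(12,-12)=1 g(12,-10)=12 g(12,-8)=66 g(12,-6)=219 g(12,-4)=483 g(12,-2)=726 g(12,0)=704 g(12,2)=297
t=13: g(13,-13)=1 g(13,-11)=13 g(13,-9)=78 g(13,-7)=285 g(13,-5)=702 g(13,-3)=1209 g(13,-1)=1430 g(13,1)=1001
t=14: g(14,-14)=1 g(14,-12)=14 g(14,-10)=91 g(14,-8)=363 g(14,-6)=987 g(14,-4)=1911 g(14,-2)=2639 g(14,0)=2431 g(14,2)=1001
t=15: g(15,-15)=1 g(15,-13)=15 g(15,-11)=105 g(15,-9)=454 g(15,-7)=1350 g(15,-5)=2898 g(15,-3)=4550 g(15,-1)=5070 g(15,1)=3432
t=16: g(16,-16)=1 g(16,-14)=16 g(16,-12)=120 g(16,-10)=559 g(16,-8)=1804 g(16,-6)=4248 g(16,-4)=7448 g(16,-2)=9620 g(16,0)=8502 g(16,2)=3432
t=17: g(17,-17)=1 g(17,-15)=17 g(17,-13)=136 g(17,-11)=679 g(17,-9)=2363 g(17,-7)=6052 g(17,-5)=11696 g(17,-3)=17068 g(17,-1)=18122 g(17,1)=11934
t=18: g(18,-18)=1 g(18,-16)=18 g(18,-14)=153 g(18,-12)=815 g(18,-10)=3042 g(18,-8)=8415 g(18,-6)=17748 g(18,-4)=28764 g(18,-2)=35190 g(18,0)=30056 g(18,2)=11934
t=19: g(19,-19)=1 g(19,-17)=19 g(19,-15)=171 g(19,-13)=968 g(19,-11)=3857 g(19,-9)=11457 g(19,-7)=26163 g(19,-5)=46512 g(19,-3)=63954 g(19,-1)=65246 g(19,1)=41990
t=20: g(20,-20)=1 g(20,-18)=20 g(20,-16)=190 g(20,-14)=1139 g(20,-12)=4825 g(20,-10)=15314 g(20,-8)=37620 g(20,-6)=72675 g(20,-4)=110466 g(20,-2)=129200 g(20,0)=107236 g(20,2)=41990
t=21: g(21,-21)=1 g(21,-19)=21 g(21,-17)=210 g(21,-15)=1329 g(21,-13)=5964 g(21,-11)=20139 g(21,-9)=52934 g(21,-7)=110295 g(21,-5)=183141 g(21,-3)=239666 g(21,-1)=236436 g(21,1)=149226
t=22: g(22,-22)=1 g(22,-20)=22 g(22,-18)=231 g(22,-16)=1539 g(22,-14)=7293 g(22,-12)=26103 g(22,-10)=73073 g(22,-8)=163229 g(22,-6)=293436 g(22,-4)=422807 g(22,-2)=476102 g(22,0)=385662 g(22,2)=149226
t=23: g(23,-23)=1 g(23,-21)=23 g(23,-19)=253 g(23,-17)=1770 g(23,-15)=8832 g(23,-13)=33396 g(23,-11)=99176 g(23,-9)=236302 g(23,-7)=456665 g(23,-5)=716243 g(23,-3)=898909 g(23,-1)=861764 g(23,1)=534888
t=24: g(24,-24)=1 g(24,-22)=24 g(24,-20)=276 g(24,-18)=2023 g(24,-16)=10602 g(24,-14)=42228 g(24,-12)=132572 g(24,-10)=335478 g(24,-8)=692967 g(24,-6)=1172908 g(24,-4)=1615152 g(24,-2)=1760673 g(24,0)=1396652 g(24,2)=534888
t=25: g(25,-25)=1 g(25,-23)=25 g(25,-21)=300 g(25,-19)=2299 g(25,-17)=12625 g(25,-15)=52830 g(25,-13)=174800 g(25,-11)=468050 g(25,-9)=1028445 g(25,-7)=1865875 g(25,-5)=2788060 g(25,-3)=3375825 g(25,-1)=3157325 g(25,1)=1931540
t=26: g(26,-26)=1 g(26,-24)=26 g(26,-22)=325 g(26,-20)=2599 g(26,-18)=14924 g(26,-16)=65455 g(26,-14)=227630 g(26,-12)=642850 g(26,-10)=1496495 g(26,-8)=2894320 g(26,-6)=4653935 g(26,-4)=6163885 g(26,-2)=6533150 g(26,0)=5088865 g(26,2)=1931540
t=27: g(27,-27)=1 g(27,-25)=27 g(27,-23)=351 g(27,-21)=2924 g(27,-19)=17523 g(27,-17)=80379 g(27,-15)=293085 g(27,-13)=870480 g(27,-11)=2139345 g(27,-9)=4390815 g(27,-7)=7548255 g(27,-5)=10817820 g(27,-3)=12697035 g(27,-1)=11622015 g(27,1)=7020405
t=28: g(28,-28)=1 g(28,-26)=28 g(28,-24)=378 g(28,-22)=3275 g(28,-20)=20447 g(28,-18)=97902 g(28,-16)=373464 g(28,-14)=1163565 g(28,-12)=3009825 g(28,-10)=6530160 g(28,-8)=11939070 g(28,-6)=18366075 g(28,-4)=23514855 g(28,-2)=24319050 g(28,0)=18642420 g(28,2)=7020405
t=29: g(29,-29)=1 g(29,-27)=29 g(29,-25)=406 g(29,-23)=3653 g(29,-21)=23722 g(29,-19)=118349 g(29,-17)=471366 g(29,-15)=1537029 g(29,-13)=4173390 g(29,-11)=9539985 g(29,-9)=18469230 g(29,-7)=30305145 g(29,-5)=41880930 g(29,-3)=47833905 g(29,-1)=42961470 g(29,1)=25662825
t=30: g(30,-30)=1 g(30,-28)=30 g(30,-26)=435 g(30,-24)=4059 g(30,-22)=27375 g(30,-20)=142071 g(30,-18)=589715 g(30,-16)=2008395 g(30,-14)=5710419 g(30,-12)=13713375 g(30,-10)=28009215 g(30,-8)=48774375 g(30,-6)=72186075 g(30,-4)=89714835 g(30,-2)=90795375 g(30,0)=68624295 g(30,2)=25662825
Paths never hitting 3: Σ_s g(30,s) = 445962870
Paths hitting 3: 2^30 - 445962870 = 627778954
P = 627778954/1073741824 = 313889477/536870912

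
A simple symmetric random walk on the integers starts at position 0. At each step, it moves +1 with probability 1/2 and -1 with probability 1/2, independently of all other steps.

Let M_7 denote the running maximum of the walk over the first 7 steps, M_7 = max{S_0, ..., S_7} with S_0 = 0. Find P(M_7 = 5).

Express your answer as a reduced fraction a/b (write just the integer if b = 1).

Let M_7 = max(S_0,...,S_7). Use the reflection principle: for j ≥ 1, #{paths with M_7 ≥ j} = #{S_7 ≥ j} + #{S_7 ≥ j+1}.
By reflection, #{M_7 ≥ 5} = #{S_7 ≥ 5} + #{S_7 ≥ 6} = 8 + 1 = 9.
#{M_7 ≥ 6} = #{S_7 ≥ 6} + #{S_7 ≥ 7} = 1 + 1 = 2.
#{M_7 = 5} = 9 - 2 = 7.
P(M_7 = 5) = 7/128 = 7/128

Answer: 7/128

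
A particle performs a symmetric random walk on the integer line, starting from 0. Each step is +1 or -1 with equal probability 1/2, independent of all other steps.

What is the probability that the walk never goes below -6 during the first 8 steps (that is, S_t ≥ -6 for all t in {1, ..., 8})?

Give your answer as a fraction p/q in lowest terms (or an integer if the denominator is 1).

Answer: 127/128

Derivation:
Let f(t,s) = #length-t paths at position s with S_1..S_t all ≥ -6.
f(t,s) = f(t-1,s-1) + f(t-1,s+1) for s ≥ -6; f(t,s) = 0 for s < -6.
t=0: f(0,0)=1
t=1: f(1,-1)=1 f(1,1)=1
t=2: f(2,-2)=1 f(2,0)=2 f(2,2)=1
t=3: f(3,-3)=1 f(3,-1)=3 f(3,1)=3 f(3,3)=1
t=4: f(4,-4)=1 f(4,-2)=4 f(4,0)=6 f(4,2)=4 f(4,4)=1
t=5: f(5,-5)=1 f(5,-3)=5 f(5,-1)=10 f(5,1)=10 f(5,3)=5 f(5,5)=1
t=6: f(6,-6)=1 f(6,-4)=6 f(6,-2)=15 f(6,0)=20 f(6,2)=15 f(6,4)=6 f(6,6)=1
t=7: f(7,-5)=7 f(7,-3)=21 f(7,-1)=35 f(7,1)=35 f(7,3)=21 f(7,5)=7 f(7,7)=1
t=8: f(8,-6)=7 f(8,-4)=28 f(8,-2)=56 f(8,0)=70 f(8,2)=56 f(8,4)=28 f(8,6)=8 f(8,8)=1
Σ_s f(8,s) = 254
P = 254/256 = 127/128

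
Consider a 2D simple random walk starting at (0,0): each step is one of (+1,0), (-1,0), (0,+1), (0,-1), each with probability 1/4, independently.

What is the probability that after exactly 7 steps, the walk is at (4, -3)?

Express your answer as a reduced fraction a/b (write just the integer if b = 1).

Answer: 35/16384

Derivation:
Let h be the number of horizontal steps (so 7-h are vertical). To end at (4,-3) need (h+4)/2 right-steps and ((7-h)-3)/2 up-steps.
Sum over h with 4 ≤ h ≤ 4, h ≡ 0 (mod 2), 7-h ≡ 1 (mod 2):
h=4: C(7,4)·C(4,4)·C(3,0) = 35·1·1 = 35
Total favorable: 35
Total paths: 4^7 = 16384
P = 35/16384 = 35/16384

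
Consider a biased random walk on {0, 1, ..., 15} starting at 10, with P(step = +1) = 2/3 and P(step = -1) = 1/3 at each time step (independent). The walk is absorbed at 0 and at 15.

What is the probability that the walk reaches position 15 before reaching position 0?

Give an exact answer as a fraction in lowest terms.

Answer: 1056/1057

Derivation:
Biased walk: p = 2/3, q = 1/3, r = q/p = 1/2
Gambler's ruin: P(hit 15 before 0 | start at 10) = (1 - r^a)/(1 - r^N)
r^10 = 1/1024; r^15 = 1/32768
P = (1 - 1/1024) / (1 - 1/32768) = 1023/1024 / 32767/32768 = 1056/1057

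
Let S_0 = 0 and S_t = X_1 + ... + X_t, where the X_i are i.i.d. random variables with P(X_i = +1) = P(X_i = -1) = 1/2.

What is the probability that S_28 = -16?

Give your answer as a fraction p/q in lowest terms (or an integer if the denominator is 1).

To reach position -16 after 28 steps: need 6 steps of +1 and 22 of -1.
Favorable paths: C(28,6) = 376740
Total paths: 2^28 = 268435456
P = 376740/268435456 = 94185/67108864

Answer: 94185/67108864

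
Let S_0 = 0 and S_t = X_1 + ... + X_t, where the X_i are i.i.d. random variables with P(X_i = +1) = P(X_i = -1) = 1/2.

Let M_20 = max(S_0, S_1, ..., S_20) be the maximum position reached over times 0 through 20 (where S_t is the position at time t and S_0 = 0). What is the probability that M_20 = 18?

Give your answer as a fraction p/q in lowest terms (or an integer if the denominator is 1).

Answer: 5/262144

Derivation:
Let M_20 = max(S_0,...,S_20). Use the reflection principle: for j ≥ 1, #{paths with M_20 ≥ j} = #{S_20 ≥ j} + #{S_20 ≥ j+1}.
By reflection, #{M_20 ≥ 18} = #{S_20 ≥ 18} + #{S_20 ≥ 19} = 21 + 1 = 22.
#{M_20 ≥ 19} = #{S_20 ≥ 19} + #{S_20 ≥ 20} = 1 + 1 = 2.
#{M_20 = 18} = 22 - 2 = 20.
P(M_20 = 18) = 20/1048576 = 5/262144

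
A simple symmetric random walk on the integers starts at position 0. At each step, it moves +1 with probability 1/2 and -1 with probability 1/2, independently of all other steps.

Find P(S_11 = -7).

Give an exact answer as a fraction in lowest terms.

Answer: 55/2048

Derivation:
To reach position -7 after 11 steps: need 2 steps of +1 and 9 of -1.
Favorable paths: C(11,2) = 55
Total paths: 2^11 = 2048
P = 55/2048 = 55/2048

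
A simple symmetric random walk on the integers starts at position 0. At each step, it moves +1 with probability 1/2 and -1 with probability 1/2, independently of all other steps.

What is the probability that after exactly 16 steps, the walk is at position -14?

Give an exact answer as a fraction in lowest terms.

To reach position -14 after 16 steps: need 1 step of +1 and 15 of -1.
Favorable paths: C(16,1) = 16
Total paths: 2^16 = 65536
P = 16/65536 = 1/4096

Answer: 1/4096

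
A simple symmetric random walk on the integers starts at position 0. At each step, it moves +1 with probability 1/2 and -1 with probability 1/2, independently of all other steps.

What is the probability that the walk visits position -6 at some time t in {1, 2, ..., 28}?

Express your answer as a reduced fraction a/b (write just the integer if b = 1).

Count via complement. Let g(t,s) = #length-t paths at position s with S_1..S_t all ≠ -6.
g(t,s) = g(t-1,s-1) + g(t-1,s+1) for s ≠ -6; g(t,-6) = 0.
t=0: g(0,0)=1
t=1: g(1,-1)=1 g(1,1)=1
t=2: g(2,-2)=1 g(2,0)=2 g(2,2)=1
t=3: g(3,-3)=1 g(3,-1)=3 g(3,1)=3 g(3,3)=1
t=4: g(4,-4)=1 g(4,-2)=4 g(4,0)=6 g(4,2)=4 g(4,4)=1
t=5: g(5,-5)=1 g(5,-3)=5 g(5,-1)=10 g(5,1)=10 g(5,3)=5 g(5,5)=1
t=6: g(6,-4)=6 g(6,-2)=15 g(6,0)=20 g(6,2)=15 g(6,4)=6 g(6,6)=1
t=7: g(7,-5)=6 g(7,-3)=21 g(7,-1)=35 g(7,1)=35 g(7,3)=21 g(7,5)=7 g(7,7)=1
t=8: g(8,-4)=27 g(8,-2)=56 g(8,0)=70 g(8,2)=56 g(8,4)=28 g(8,6)=8 g(8,8)=1
t=9: g(9,-5)=27 g(9,-3)=83 g(9,-1)=126 g(9,1)=126 g(9,3)=84 g(9,5)=36 g(9,7)=9 g(9,9)=1
t=10: g(10,-4)=110 g(10,-2)=209 g(10,0)=252 g(10,2)=210 g(10,4)=120 g(10,6)=45 g(10,8)=10 g(10,10)=1
t=11: g(11,-5)=110 g(11,-3)=319 g(11,-1)=461 g(11,1)=462 g(11,3)=330 g(11,5)=165 g(11,7)=55 g(11,9)=11 g(11,11)=1
t=12: g(12,-4)=429 g(12,-2)=780 g(12,0)=923 g(12,2)=792 g(12,4)=495 g(12,6)=220 g(12,8)=66 g(12,10)=12 g(12,12)=1
t=13: g(13,-5)=429 g(13,-3)=1209 g(13,-1)=1703 g(13,1)=1715 g(13,3)=1287 g(13,5)=715 g(13,7)=286 g(13,9)=78 g(13,11)=13 g(13,13)=1
t=14: g(14,-4)=1638 g(14,-2)=2912 g(14,0)=3418 g(14,2)=3002 g(14,4)=2002 g(14,6)=1001 g(14,8)=364 g(14,10)=91 g(14,12)=14 g(14,14)=1
t=15: g(15,-5)=1638 g(15,-3)=4550 g(15,-1)=6330 g(15,1)=6420 g(15,3)=5004 g(15,5)=3003 g(15,7)=1365 g(15,9)=455 g(15,11)=105 g(15,13)=15 g(15,15)=1
t=16: g(16,-4)=6188 g(16,-2)=10880 g(16,0)=12750 g(16,2)=11424 g(16,4)=8007 g(16,6)=4368 g(16,8)=1820 g(16,10)=560 g(16,12)=120 g(16,14)=16 g(16,16)=1
t=17: g(17,-5)=6188 g(17,-3)=17068 g(17,-1)=23630 g(17,1)=24174 g(17,3)=19431 g(17,5)=12375 g(17,7)=6188 g(17,9)=2380 g(17,11)=680 g(17,13)=136 g(17,15)=17 g(17,17)=1
t=18: g(18,-4)=23256 g(18,-2)=40698 g(18,0)=47804 g(18,2)=43605 g(18,4)=31806 g(18,6)=18563 g(18,8)=8568 g(18,10)=3060 g(18,12)=816 g(18,14)=153 g(18,16)=18 g(18,18)=1
t=19: g(19,-5)=23256 g(19,-3)=63954 g(19,-1)=88502 g(19,1)=91409 g(19,3)=75411 g(19,5)=50369 g(19,7)=27131 g(19,9)=11628 g(19,11)=3876 g(19,13)=969 g(19,15)=171 g(19,17)=19 g(19,19)=1
t=20: g(20,-4)=87210 g(20,-2)=152456 g(20,0)=179911 g(20,2)=166820 g(20,4)=125780 g(20,6)=77500 g(20,8)=38759 g(20,10)=15504 g(20,12)=4845 g(20,14)=1140 g(20,16)=190 g(20,18)=20 g(20,20)=1
t=21: g(21,-5)=87210 g(21,-3)=239666 g(21,-1)=332367 g(21,1)=346731 g(21,3)=292600 g(21,5)=203280 g(21,7)=116259 g(21,9)=54263 g(21,11)=20349 g(21,13)=5985 g(21,15)=1330 g(21,17)=210 g(21,19)=21 g(21,21)=1
t=22: g(22,-4)=326876 g(22,-2)=572033 g(22,0)=679098 g(22,2)=639331 g(22,4)=495880 g(22,6)=319539 g(22,8)=170522 g(22,10)=74612 g(22,12)=26334 g(22,14)=7315 g(22,16)=1540 g(22,18)=231 g(22,20)=22 g(22,22)=1
t=23: g(23,-5)=326876 g(23,-3)=898909 g(23,-1)=1251131 g(23,1)=1318429 g(23,3)=1135211 g(23,5)=815419 g(23,7)=490061 g(23,9)=245134 g(23,11)=100946 g(23,13)=33649 g(23,15)=8855 g(23,17)=1771 g(23,19)=253 g(23,21)=23 g(23,23)=1
t=24: g(24,-4)=1225785 g(24,-2)=2150040 g(24,0)=2569560 g(24,2)=2453640 g(24,4)=1950630 g(24,6)=1305480 g(24,8)=735195 g(24,10)=346080 g(24,12)=134595 g(24,14)=42504 g(24,16)=10626 g(24,18)=2024 g(24,20)=276 g(24,22)=24 g(24,24)=1
t=25: g(25,-5)=1225785 g(25,-3)=3375825 g(25,-1)=4719600 g(25,1)=5023200 g(25,3)=4404270 g(25,5)=3256110 g(25,7)=2040675 g(25,9)=1081275 g(25,11)=480675 g(25,13)=177099 g(25,15)=53130 g(25,17)=12650 g(25,19)=2300 g(25,21)=300 g(25,23)=25 g(25,25)=1
t=26: g(26,-4)=4601610 g(26,-2)=8095425 g(26,0)=9742800 g(26,2)=9427470 g(26,4)=7660380 g(26,6)=5296785 g(26,8)=3121950 g(26,10)=1561950 g(26,12)=657774 g(26,14)=230229 g(26,16)=65780 g(26,18)=14950 g(26,20)=2600 g(26,22)=325 g(26,24)=26 g(26,26)=1
t=27: g(27,-5)=4601610 g(27,-3)=12697035 g(27,-1)=17838225 g(27,1)=19170270 g(27,3)=17087850 g(27,5)=12957165 g(27,7)=8418735 g(27,9)=4683900 g(27,11)=2219724 g(27,13)=888003 g(27,15)=296009 g(27,17)=80730 g(27,19)=17550 g(27,21)=2925 g(27,23)=351 g(27,25)=27 g(27,27)=1
t=28: g(28,-4)=17298645 g(28,-2)=30535260 g(28,0)=37008495 g(28,2)=36258120 g(28,4)=30045015 g(28,6)=21375900 g(28,8)=13102635 g(28,10)=6903624 g(28,12)=3107727 g(28,14)=1184012 g(28,16)=376739 g(28,18)=98280 g(28,20)=20475 g(28,22)=3276 g(28,24)=378 g(28,26)=28 g(28,28)=1
Paths never hitting -6: Σ_s g(28,s) = 197318610
Paths hitting -6: 2^28 - 197318610 = 71116846
P = 71116846/268435456 = 35558423/134217728

Answer: 35558423/134217728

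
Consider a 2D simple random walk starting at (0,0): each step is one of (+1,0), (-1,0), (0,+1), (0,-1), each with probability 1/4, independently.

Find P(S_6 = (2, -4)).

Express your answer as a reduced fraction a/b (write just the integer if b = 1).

Let h be the number of horizontal steps (so 6-h are vertical). To end at (2,-4) need (h+2)/2 right-steps and ((6-h)-4)/2 up-steps.
Sum over h with 2 ≤ h ≤ 2, h ≡ 0 (mod 2), 6-h ≡ 0 (mod 2):
h=2: C(6,2)·C(2,2)·C(4,0) = 15·1·1 = 15
Total favorable: 15
Total paths: 4^6 = 4096
P = 15/4096 = 15/4096

Answer: 15/4096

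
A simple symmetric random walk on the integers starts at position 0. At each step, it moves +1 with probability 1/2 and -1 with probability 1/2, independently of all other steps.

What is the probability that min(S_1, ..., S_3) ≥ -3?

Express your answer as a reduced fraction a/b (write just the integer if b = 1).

Answer: 1

Derivation:
Let f(t,s) = #length-t paths at position s with S_1..S_t all ≥ -3.
f(t,s) = f(t-1,s-1) + f(t-1,s+1) for s ≥ -3; f(t,s) = 0 for s < -3.
t=0: f(0,0)=1
t=1: f(1,-1)=1 f(1,1)=1
t=2: f(2,-2)=1 f(2,0)=2 f(2,2)=1
t=3: f(3,-3)=1 f(3,-1)=3 f(3,1)=3 f(3,3)=1
Σ_s f(3,s) = 8
P = 8/8 = 1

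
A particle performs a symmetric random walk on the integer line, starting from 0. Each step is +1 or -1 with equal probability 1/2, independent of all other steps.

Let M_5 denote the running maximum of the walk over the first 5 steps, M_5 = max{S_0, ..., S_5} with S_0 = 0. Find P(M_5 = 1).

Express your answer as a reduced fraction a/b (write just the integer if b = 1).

Let M_5 = max(S_0,...,S_5). Use the reflection principle: for j ≥ 1, #{paths with M_5 ≥ j} = #{S_5 ≥ j} + #{S_5 ≥ j+1}.
By reflection, #{M_5 ≥ 1} = #{S_5 ≥ 1} + #{S_5 ≥ 2} = 16 + 6 = 22.
#{M_5 ≥ 2} = #{S_5 ≥ 2} + #{S_5 ≥ 3} = 6 + 6 = 12.
#{M_5 = 1} = 22 - 12 = 10.
P(M_5 = 1) = 10/32 = 5/16

Answer: 5/16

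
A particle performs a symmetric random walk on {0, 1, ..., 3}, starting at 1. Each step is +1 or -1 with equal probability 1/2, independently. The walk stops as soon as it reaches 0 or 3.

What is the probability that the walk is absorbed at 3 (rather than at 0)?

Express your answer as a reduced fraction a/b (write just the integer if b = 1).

Answer: 1/3

Derivation:
Symmetric walk (p = 1/2): the harmonic-function argument gives P(hit 3 before 0 | start at 1) = a/N.
P = 1/3 = 1/3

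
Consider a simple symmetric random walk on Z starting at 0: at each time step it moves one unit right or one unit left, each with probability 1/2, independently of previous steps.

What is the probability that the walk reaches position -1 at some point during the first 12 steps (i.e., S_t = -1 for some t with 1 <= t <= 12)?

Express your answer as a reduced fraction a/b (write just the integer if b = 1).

Answer: 793/1024

Derivation:
Count via complement. Let g(t,s) = #length-t paths at position s with S_1..S_t all ≠ -1.
g(t,s) = g(t-1,s-1) + g(t-1,s+1) for s ≠ -1; g(t,-1) = 0.
t=0: g(0,0)=1
t=1: g(1,1)=1
t=2: g(2,0)=1 g(2,2)=1
t=3: g(3,1)=2 g(3,3)=1
t=4: g(4,0)=2 g(4,2)=3 g(4,4)=1
t=5: g(5,1)=5 g(5,3)=4 g(5,5)=1
t=6: g(6,0)=5 g(6,2)=9 g(6,4)=5 g(6,6)=1
t=7: g(7,1)=14 g(7,3)=14 g(7,5)=6 g(7,7)=1
t=8: g(8,0)=14 g(8,2)=28 g(8,4)=20 g(8,6)=7 g(8,8)=1
t=9: g(9,1)=42 g(9,3)=48 g(9,5)=27 g(9,7)=8 g(9,9)=1
t=10: g(10,0)=42 g(10,2)=90 g(10,4)=75 g(10,6)=35 g(10,8)=9 g(10,10)=1
t=11: g(11,1)=132 g(11,3)=165 g(11,5)=110 g(11,7)=44 g(11,9)=10 g(11,11)=1
t=12: g(12,0)=132 g(12,2)=297 g(12,4)=275 g(12,6)=154 g(12,8)=54 g(12,10)=11 g(12,12)=1
Paths never hitting -1: Σ_s g(12,s) = 924
Paths hitting -1: 2^12 - 924 = 3172
P = 3172/4096 = 793/1024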